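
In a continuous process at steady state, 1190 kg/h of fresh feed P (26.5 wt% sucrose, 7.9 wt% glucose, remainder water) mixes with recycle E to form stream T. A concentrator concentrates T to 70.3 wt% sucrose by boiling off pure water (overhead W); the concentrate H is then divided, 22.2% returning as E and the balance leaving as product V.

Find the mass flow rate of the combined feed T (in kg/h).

1318 kg/h

Overall sucrose balance (none leaves overhead): sucrose in fresh feed = sucrose in product, i.e. 1190×0.265 = (1−0.222)·H·0.703.
H = 315.35/(0.703×0.778) = 576.58 kg/h.
Recycle E = 0.222×576.58 = 128 kg/h.
Combined feed T = 1190 + 128 = 1318 kg/h.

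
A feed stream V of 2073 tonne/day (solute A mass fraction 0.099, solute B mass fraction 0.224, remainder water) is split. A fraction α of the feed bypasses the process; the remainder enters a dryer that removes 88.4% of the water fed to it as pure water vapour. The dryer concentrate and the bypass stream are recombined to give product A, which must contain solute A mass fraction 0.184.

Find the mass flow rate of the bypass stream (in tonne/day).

All 2073×0.099 = 205.23 tonne/day of solute A reaches A, so A = 205.23/0.184 = 1115.4 tonne/day and vapour = 957.64 tonne/day.
The evaporator receives (1−α)·2073 of feed at 0.677 water and removes 0.884 of that water:
0.884×0.677×(1−α)×2073 = 957.64
(1−α) = 957.64/1240.6 = 0.7719;  α = 0.2281.
Bypass flow = 0.2281×2073 = 472.85 tonne/day.

472.9 tonne/day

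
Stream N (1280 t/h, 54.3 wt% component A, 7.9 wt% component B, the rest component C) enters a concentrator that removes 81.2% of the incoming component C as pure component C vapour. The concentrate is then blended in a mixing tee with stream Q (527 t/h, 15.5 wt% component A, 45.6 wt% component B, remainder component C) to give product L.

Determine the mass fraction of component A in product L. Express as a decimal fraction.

Vapour removed = 0.812×0.378×1280 = 392.88 t/h; concentrate = 887.12 t/h.
component A reaching the mixer = 695.04 (from concentrate) + 527×0.155 = 776.73 t/h.
Product flow = 887.12 + 527 = 1414.1 t/h; component A fraction = 0.549.

0.549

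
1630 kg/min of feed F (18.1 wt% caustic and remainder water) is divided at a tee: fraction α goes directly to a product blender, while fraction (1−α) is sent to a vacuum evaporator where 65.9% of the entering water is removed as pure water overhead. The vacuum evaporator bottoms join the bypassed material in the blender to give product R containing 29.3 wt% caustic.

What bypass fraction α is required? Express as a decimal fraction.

0.292

All 1630×0.181 = 295.03 kg/min of caustic reaches R, so R = 295.03/0.293 = 1006.9 kg/min and vapour = 623.07 kg/min.
The evaporator receives (1−α)·1630 of feed at 0.819 water and removes 0.659 of that water:
0.659×0.819×(1−α)×1630 = 623.07
(1−α) = 623.07/879.75 = 0.7082;  α = 0.2918.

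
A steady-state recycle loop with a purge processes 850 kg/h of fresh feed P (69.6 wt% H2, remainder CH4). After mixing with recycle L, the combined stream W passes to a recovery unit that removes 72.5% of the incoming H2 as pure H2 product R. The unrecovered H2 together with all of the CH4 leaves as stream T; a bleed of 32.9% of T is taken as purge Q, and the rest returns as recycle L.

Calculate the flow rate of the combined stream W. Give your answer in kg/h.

1511 kg/h

CH4 enters only via P and leaves only via the purge: 850×0.304 = 0.329×(CH4 in T), and the recovery unit passes all CH4, so CH4 in W = CH4 in T = 785.41 kg/h.
H2 in W: m_A = 850×0.696 + (1−0.329)·(1−0.725)·m_A, so m_A = 591.6/0.8155 = 725.47 kg/h.
W = 725.47 + 785.41 = 1510.9 kg/h.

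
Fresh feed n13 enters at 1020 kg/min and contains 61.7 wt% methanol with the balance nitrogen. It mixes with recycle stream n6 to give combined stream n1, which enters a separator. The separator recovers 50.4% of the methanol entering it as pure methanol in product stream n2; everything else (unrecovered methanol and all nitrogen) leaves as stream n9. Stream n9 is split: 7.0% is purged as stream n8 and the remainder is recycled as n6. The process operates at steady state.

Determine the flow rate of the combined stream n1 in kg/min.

6749 kg/min

nitrogen enters only via n13 and leaves only via the purge: 1020×0.383 = 0.070×(nitrogen in n9), and the separator passes all nitrogen, so nitrogen in n1 = nitrogen in n9 = 5580.9 kg/min.
methanol in n1: m_A = 1020×0.617 + (1−0.070)·(1−0.504)·m_A, so m_A = 629.34/0.5387 = 1168.2 kg/min.
n1 = 1168.2 + 5580.9 = 6749.1 kg/min.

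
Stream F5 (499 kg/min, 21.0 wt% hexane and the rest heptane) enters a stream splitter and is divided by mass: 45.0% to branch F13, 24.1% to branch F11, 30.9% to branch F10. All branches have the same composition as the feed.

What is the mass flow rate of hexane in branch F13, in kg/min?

Branch F13 total = 0.450×499 = 224.55 kg/min.
hexane in F13 = 0.210×224.55 = 47.156 kg/min.

47.16 kg/min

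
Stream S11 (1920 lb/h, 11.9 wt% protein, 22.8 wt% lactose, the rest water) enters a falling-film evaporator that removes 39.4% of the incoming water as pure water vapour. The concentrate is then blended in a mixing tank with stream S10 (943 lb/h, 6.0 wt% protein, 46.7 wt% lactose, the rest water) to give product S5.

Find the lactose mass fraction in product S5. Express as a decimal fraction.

Vapour removed = 0.394×0.653×1920 = 493.98 lb/h; concentrate = 1426 lb/h.
lactose reaching the mixer = 437.76 (from concentrate) + 943×0.467 = 878.14 lb/h.
Product flow = 1426 + 943 = 2369 lb/h; lactose fraction = 0.371.

0.371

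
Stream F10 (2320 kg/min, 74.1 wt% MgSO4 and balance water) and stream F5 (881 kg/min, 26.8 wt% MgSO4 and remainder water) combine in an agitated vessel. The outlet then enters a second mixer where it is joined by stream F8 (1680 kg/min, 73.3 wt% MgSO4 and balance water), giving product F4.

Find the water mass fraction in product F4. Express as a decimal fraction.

0.3471

Overall, product flow = 4881 kg/min.
water in = 2320×0.259 + 881×0.732 + 1680×0.267 = 1694.3 kg/min.
water fraction in F4 = 0.3471.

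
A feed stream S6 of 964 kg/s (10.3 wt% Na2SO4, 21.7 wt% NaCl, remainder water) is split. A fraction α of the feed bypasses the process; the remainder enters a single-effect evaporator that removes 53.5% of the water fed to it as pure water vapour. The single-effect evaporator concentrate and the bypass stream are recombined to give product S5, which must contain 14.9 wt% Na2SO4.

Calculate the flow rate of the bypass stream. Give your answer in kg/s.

145.9 kg/s

All 964×0.103 = 99.292 kg/s of Na2SO4 reaches S5, so S5 = 99.292/0.149 = 666.39 kg/s and vapour = 297.61 kg/s.
The evaporator receives (1−α)·964 of feed at 0.680 water and removes 0.535 of that water:
0.535×0.680×(1−α)×964 = 297.61
(1−α) = 297.61/350.7 = 0.8486;  α = 0.1514.
Bypass flow = 0.1514×964 = 145.94 kg/s.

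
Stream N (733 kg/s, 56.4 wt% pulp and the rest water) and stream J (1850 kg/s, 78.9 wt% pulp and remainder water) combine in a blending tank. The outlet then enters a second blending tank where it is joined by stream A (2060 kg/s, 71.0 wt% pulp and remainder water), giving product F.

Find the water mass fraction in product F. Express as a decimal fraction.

0.282

Overall, product flow = 4643 kg/s.
water in = 733×0.436 + 1850×0.211 + 2060×0.290 = 1307.3 kg/s.
water fraction in F = 0.282.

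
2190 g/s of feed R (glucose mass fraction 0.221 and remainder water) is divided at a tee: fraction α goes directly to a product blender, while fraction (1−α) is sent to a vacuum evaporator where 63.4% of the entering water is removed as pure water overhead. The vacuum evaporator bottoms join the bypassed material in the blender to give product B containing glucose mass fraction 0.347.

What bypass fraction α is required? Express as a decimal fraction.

All 2190×0.221 = 483.99 g/s of glucose reaches B, so B = 483.99/0.347 = 1394.8 g/s and vapour = 795.22 g/s.
The evaporator receives (1−α)·2190 of feed at 0.779 water and removes 0.634 of that water:
0.634×0.779×(1−α)×2190 = 795.22
(1−α) = 795.22/1081.6 = 0.7352;  α = 0.2648.

0.265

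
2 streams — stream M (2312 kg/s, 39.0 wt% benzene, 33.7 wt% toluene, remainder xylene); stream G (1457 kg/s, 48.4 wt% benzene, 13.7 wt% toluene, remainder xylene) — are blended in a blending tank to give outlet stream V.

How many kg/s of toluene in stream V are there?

toluene out = toluene in = 2312×0.337 + 1457×0.137 = 978.75 kg/s.

978.8 kg/s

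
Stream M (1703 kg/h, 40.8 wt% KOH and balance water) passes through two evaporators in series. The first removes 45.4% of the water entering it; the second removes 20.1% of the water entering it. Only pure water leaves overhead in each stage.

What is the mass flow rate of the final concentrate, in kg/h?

water in feed = 1703×0.592 = 1008.2 kg/h.
After stage 1: water left = (1−0.454)×1008.2 = 550.46; stream total = 1245.3 kg/h.
After stage 2: water left = (1−0.201)×550.46 = 439.82; final concentrate = 1134.6 kg/h.

1135 kg/h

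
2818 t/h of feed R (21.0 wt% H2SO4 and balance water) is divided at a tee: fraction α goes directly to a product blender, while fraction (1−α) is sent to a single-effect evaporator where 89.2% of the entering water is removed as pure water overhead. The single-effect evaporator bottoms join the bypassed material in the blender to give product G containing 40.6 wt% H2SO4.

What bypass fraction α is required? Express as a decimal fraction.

All 2818×0.210 = 591.78 t/h of H2SO4 reaches G, so G = 591.78/0.406 = 1457.6 t/h and vapour = 1360.4 t/h.
The evaporator receives (1−α)·2818 of feed at 0.790 water and removes 0.892 of that water:
0.892×0.790×(1−α)×2818 = 1360.4
(1−α) = 1360.4/1985.8 = 0.6851;  α = 0.3149.

0.315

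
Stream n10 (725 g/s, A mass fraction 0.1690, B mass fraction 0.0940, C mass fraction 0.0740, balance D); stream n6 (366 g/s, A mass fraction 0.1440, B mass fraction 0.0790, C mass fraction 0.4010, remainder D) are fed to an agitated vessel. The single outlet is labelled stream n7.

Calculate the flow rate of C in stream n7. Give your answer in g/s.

C out = C in = 725×0.074 + 366×0.401 = 200.42 g/s.

200.4 g/s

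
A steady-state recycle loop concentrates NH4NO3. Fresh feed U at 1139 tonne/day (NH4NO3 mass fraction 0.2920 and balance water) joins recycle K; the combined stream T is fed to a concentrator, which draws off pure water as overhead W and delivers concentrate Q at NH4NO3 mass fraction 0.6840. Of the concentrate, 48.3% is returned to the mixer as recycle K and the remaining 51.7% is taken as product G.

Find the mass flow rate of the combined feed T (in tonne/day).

Overall NH4NO3 balance (none leaves overhead): NH4NO3 in fresh feed = NH4NO3 in product, i.e. 1139×0.292 = (1−0.483)·Q·0.684.
Q = 332.59/(0.684×0.517) = 940.5 tonne/day.
Recycle K = 0.483×940.5 = 454.26 tonne/day.
Combined feed T = 1139 + 454.26 = 1593.3 tonne/day.

1593 tonne/day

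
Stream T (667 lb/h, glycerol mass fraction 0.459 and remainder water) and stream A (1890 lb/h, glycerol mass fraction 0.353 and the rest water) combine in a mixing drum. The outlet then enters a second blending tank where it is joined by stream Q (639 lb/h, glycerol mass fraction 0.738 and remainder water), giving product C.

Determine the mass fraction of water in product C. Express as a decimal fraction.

Overall, product flow = 3196 lb/h.
water in = 667×0.541 + 1890×0.647 + 639×0.262 = 1751.1 lb/h.
water fraction in C = 0.548.

0.548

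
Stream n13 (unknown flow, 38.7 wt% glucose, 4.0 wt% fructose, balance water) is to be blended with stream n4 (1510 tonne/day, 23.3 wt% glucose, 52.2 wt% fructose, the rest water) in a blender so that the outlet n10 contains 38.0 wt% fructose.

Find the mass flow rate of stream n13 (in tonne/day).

630.6 tonne/day

Let n13 be the unknown flow. Total out = 1510 + n13.
fructose balance: 788.22 + 0.040·n13 = 0.380·(1510 + n13)
(0.040 − 0.380)·n13 = 0.380×1510 − 788.22 = -214.42
n13 = -214.42 / -0.340 = 630.65 tonne/day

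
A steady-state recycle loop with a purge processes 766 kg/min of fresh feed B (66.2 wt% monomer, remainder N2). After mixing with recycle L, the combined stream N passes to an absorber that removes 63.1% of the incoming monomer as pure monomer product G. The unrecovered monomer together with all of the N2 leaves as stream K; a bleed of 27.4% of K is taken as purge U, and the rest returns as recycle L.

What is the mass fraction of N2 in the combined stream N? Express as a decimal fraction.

0.577

N2 enters only via B and leaves only via the purge: 766×0.338 = 0.274×(N2 in K), and the absorber passes all N2, so N2 in N = N2 in K = 944.92 kg/min.
monomer in N: m_A = 766×0.662 + (1−0.274)·(1−0.631)·m_A, so m_A = 507.09/0.7321 = 692.65 kg/min.
N = 692.65 + 944.92 = 1637.6 kg/min.
N2 fraction in N = 944.92/1637.6 = 0.577.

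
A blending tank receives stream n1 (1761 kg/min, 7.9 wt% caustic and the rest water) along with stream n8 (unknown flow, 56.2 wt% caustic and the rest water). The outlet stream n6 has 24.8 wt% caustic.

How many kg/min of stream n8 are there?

947.8 kg/min

Let n8 be the unknown flow. Total out = 1761 + n8.
caustic balance: 139.12 + 0.562·n8 = 0.248·(1761 + n8)
(0.562 − 0.248)·n8 = 0.248×1761 − 139.12 = 297.61
n8 = 297.61 / 0.314 = 947.8 kg/min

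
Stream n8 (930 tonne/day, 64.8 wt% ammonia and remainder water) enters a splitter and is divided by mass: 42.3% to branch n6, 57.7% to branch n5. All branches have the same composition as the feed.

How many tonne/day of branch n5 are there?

536.6 tonne/day

Branch n5 flow = 0.577×930 = 536.61 tonne/day.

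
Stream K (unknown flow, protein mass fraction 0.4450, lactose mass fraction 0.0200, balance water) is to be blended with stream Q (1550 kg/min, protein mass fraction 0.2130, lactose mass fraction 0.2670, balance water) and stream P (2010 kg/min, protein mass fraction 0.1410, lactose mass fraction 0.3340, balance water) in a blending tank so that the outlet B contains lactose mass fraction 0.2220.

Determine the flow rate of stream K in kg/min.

1460 kg/min

Let K be the unknown flow. Total out = 3560 + K.
lactose balance: 1085.2 + 0.020·K = 0.222·(3560 + K)
(0.020 − 0.222)·K = 0.222×3560 − 1085.2 = -294.87
K = -294.87 / -0.202 = 1459.8 kg/min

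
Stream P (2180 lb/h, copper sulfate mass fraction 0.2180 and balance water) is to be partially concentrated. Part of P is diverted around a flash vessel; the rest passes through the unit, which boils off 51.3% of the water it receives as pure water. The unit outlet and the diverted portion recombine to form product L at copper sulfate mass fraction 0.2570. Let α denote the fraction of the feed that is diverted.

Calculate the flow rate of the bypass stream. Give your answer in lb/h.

1355 lb/h

All 2180×0.218 = 475.24 lb/h of copper sulfate reaches L, so L = 475.24/0.257 = 1849.2 lb/h and vapour = 330.82 lb/h.
The evaporator receives (1−α)·2180 of feed at 0.782 water and removes 0.513 of that water:
0.513×0.782×(1−α)×2180 = 330.82
(1−α) = 330.82/874.54 = 0.3783;  α = 0.6217.
Bypass flow = 0.6217×2180 = 1355.4 lb/h.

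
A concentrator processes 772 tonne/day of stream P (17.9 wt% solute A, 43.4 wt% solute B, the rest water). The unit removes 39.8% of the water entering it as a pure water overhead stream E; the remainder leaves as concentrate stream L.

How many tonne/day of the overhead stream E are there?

water entering = 772×0.387 = 298.76 tonne/day; overhead removed = 0.398×298.76 = 118.91 tonne/day.

118.9 tonne/day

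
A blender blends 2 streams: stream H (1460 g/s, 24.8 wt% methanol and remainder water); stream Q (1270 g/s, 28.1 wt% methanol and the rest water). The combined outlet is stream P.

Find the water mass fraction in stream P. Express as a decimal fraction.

0.737

Total flow out = 1460 + 1270 = 2730 g/s.
water in = 1460×0.752 + 1270×0.719 = 2011.1 g/s.
water mass fraction in P = 2011.1/2730 = 0.737.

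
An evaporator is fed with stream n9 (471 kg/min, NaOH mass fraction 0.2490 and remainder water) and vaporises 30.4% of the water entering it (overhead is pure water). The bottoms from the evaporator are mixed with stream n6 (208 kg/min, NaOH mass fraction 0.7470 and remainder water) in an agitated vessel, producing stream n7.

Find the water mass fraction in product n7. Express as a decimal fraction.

Vapour removed = 0.304×0.751×471 = 107.53 kg/min; concentrate = 363.47 kg/min.
water reaching the mixer = 246.19 (from concentrate) + 208×0.253 = 298.81 kg/min.
Product flow = 363.47 + 208 = 571.47 kg/min; water fraction = 0.5229.

0.5229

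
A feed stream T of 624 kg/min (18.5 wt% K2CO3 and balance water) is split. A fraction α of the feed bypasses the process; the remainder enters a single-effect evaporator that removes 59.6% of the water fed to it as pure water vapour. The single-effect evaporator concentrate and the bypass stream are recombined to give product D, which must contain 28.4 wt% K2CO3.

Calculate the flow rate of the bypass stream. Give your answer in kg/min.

176.2 kg/min

All 624×0.185 = 115.44 kg/min of K2CO3 reaches D, so D = 115.44/0.284 = 406.48 kg/min and vapour = 217.52 kg/min.
The evaporator receives (1−α)·624 of feed at 0.815 water and removes 0.596 of that water:
0.596×0.815×(1−α)×624 = 217.52
(1−α) = 217.52/303.1 = 0.7177;  α = 0.2823.
Bypass flow = 0.2823×624 = 176.19 kg/min.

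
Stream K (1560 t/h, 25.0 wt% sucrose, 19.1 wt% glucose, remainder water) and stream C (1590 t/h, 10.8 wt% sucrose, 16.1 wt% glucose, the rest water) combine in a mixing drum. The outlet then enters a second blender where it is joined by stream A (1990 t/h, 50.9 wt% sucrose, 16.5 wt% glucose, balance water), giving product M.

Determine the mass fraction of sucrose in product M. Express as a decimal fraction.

Overall, product flow = 5140 t/h.
sucrose in = 1560×0.250 + 1590×0.108 + 1990×0.509 = 1574.6 t/h.
sucrose fraction in M = 0.3063.

0.3063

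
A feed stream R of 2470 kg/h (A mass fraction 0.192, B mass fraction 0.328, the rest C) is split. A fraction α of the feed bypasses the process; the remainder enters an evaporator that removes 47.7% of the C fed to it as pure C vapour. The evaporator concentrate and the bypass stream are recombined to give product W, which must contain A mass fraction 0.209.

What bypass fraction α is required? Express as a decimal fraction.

All 2470×0.192 = 474.24 kg/h of A reaches W, so W = 474.24/0.209 = 2269.1 kg/h and vapour = 200.91 kg/h.
The evaporator receives (1−α)·2470 of feed at 0.480 C and removes 0.477 of that C:
0.477×0.480×(1−α)×2470 = 200.91
(1−α) = 200.91/565.53 = 0.3553;  α = 0.6447.

0.645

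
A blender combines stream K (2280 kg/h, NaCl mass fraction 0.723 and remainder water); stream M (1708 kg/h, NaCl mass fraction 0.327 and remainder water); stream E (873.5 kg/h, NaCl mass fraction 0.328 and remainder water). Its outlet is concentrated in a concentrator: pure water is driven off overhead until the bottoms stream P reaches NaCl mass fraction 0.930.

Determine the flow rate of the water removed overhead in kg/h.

2180 kg/h

NaCl entering = 2280×0.723 + 1708×0.327 + 873.5×0.328 = 2493.5 kg/h.
All NaCl reports to P, so P = 2493.5/0.930 = 2681.1 kg/h.
Total feed = 4861.5 kg/h; overhead = 4861.5 − 2681.1 = 2180.4 kg/h.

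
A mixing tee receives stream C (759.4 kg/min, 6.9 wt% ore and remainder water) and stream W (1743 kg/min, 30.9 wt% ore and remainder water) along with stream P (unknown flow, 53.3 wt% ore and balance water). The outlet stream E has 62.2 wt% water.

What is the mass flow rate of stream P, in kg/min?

Let P be the unknown flow. Total out = 2502.4 + P.
water balance: 1911.4 + 0.467·P = 0.622·(2502.4 + P)
(0.467 − 0.622)·P = 0.622×2502.4 − 1911.4 = -354.92
P = -354.92 / -0.155 = 2289.8 kg/min

2290 kg/min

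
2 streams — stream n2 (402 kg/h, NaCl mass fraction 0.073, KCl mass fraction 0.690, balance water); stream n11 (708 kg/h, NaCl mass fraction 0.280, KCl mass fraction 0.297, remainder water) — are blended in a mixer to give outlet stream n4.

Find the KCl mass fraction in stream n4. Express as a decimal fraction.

Total flow out = 402 + 708 = 1110 kg/h.
KCl in = 402×0.690 + 708×0.297 = 487.66 kg/h.
KCl mass fraction in n4 = 487.66/1110 = 0.439.

0.439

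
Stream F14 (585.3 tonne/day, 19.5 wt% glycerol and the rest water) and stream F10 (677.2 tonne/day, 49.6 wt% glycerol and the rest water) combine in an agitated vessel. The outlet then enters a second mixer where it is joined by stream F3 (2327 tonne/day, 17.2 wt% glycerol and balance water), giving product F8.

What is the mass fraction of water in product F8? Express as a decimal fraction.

0.763

Overall, product flow = 3589.5 tonne/day.
water in = 585.3×0.805 + 677.2×0.504 + 2327×0.828 = 2739.2 tonne/day.
water fraction in F8 = 0.763.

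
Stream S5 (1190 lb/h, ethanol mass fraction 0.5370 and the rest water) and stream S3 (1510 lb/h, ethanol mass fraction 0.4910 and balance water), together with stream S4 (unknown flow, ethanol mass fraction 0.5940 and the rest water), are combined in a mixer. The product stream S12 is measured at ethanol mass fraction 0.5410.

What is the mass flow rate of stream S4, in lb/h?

1514 lb/h

Let S4 be the unknown flow. Total out = 2700 + S4.
ethanol balance: 1380.4 + 0.594·S4 = 0.541·(2700 + S4)
(0.594 − 0.541)·S4 = 0.541×2700 − 1380.4 = 80.26
S4 = 80.26 / 0.053 = 1514.3 lb/h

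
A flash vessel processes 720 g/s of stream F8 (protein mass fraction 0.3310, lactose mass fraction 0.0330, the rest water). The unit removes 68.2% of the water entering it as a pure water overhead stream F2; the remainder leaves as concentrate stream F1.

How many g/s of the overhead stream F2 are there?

water entering = 720×0.636 = 457.92 g/s; overhead removed = 0.682×457.92 = 312.3 g/s.

312.3 g/s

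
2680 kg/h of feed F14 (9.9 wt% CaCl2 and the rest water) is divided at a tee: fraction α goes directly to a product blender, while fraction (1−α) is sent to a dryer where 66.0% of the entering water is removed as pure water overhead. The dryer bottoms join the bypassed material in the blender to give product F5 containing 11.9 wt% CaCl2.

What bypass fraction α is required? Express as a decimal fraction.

0.717

All 2680×0.099 = 265.32 kg/h of CaCl2 reaches F5, so F5 = 265.32/0.119 = 2229.6 kg/h and vapour = 450.42 kg/h.
The evaporator receives (1−α)·2680 of feed at 0.901 water and removes 0.660 of that water:
0.660×0.901×(1−α)×2680 = 450.42
(1−α) = 450.42/1593.7 = 0.2826;  α = 0.7174.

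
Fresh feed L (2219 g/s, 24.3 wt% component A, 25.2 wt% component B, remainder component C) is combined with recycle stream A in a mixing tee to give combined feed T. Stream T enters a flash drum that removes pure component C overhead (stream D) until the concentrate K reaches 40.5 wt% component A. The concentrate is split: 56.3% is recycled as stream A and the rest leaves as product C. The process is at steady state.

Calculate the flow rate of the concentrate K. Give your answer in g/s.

3047 g/s

Overall component A balance (none leaves overhead): component A in fresh feed = component A in product, i.e. 2219×0.243 = (1−0.563)·K·0.405.
K = 539.22/(0.405×0.437) = 3046.7 g/s.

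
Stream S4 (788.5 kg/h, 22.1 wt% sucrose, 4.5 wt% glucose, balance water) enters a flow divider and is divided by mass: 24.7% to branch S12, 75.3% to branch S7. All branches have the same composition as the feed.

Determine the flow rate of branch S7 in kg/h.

Branch S7 flow = 0.753×788.5 = 593.74 kg/h.

593.7 kg/h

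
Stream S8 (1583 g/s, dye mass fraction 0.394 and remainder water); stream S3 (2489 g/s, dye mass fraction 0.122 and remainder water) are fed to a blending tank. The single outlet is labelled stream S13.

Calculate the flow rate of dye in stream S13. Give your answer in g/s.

927.4 g/s

dye out = dye in = 1583×0.394 + 2489×0.122 = 927.36 g/s.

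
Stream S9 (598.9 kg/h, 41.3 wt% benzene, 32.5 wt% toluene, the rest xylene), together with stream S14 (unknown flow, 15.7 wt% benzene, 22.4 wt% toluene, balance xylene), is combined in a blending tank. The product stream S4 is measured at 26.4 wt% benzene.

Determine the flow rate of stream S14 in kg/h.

Let S14 be the unknown flow. Total out = 598.9 + S14.
benzene balance: 247.35 + 0.157·S14 = 0.264·(598.9 + S14)
(0.157 − 0.264)·S14 = 0.264×598.9 − 247.35 = -89.236
S14 = -89.236 / -0.107 = 833.98 kg/h

834 kg/h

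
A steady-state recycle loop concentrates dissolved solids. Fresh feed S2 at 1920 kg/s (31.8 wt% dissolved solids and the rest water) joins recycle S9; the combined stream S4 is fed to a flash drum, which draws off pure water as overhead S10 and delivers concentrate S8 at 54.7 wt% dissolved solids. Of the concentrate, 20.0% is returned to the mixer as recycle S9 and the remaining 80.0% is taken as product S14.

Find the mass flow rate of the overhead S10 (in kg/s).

Overall dissolved solids balance (none leaves overhead): dissolved solids in fresh feed = dissolved solids in product, i.e. 1920×0.318 = (1−0.200)·S8·0.547.
S8 = 610.56/(0.547×0.800) = 1395.2 kg/s.
Recycle S9 = 0.200×1395.2 = 279.05 kg/s.
Combined feed S4 = 1920 + 279.05 = 2199 kg/s.
Overhead S10 = S4 − S8 = 2199 − 1395.2 = 803.8 kg/s.

803.8 kg/s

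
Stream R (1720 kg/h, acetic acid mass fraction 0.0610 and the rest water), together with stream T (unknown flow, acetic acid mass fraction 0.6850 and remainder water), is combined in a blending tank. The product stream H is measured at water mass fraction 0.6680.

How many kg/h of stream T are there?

1320 kg/h

Let T be the unknown flow. Total out = 1720 + T.
water balance: 1615.1 + 0.315·T = 0.668·(1720 + T)
(0.315 − 0.668)·T = 0.668×1720 − 1615.1 = -466.12
T = -466.12 / -0.353 = 1320.5 kg/h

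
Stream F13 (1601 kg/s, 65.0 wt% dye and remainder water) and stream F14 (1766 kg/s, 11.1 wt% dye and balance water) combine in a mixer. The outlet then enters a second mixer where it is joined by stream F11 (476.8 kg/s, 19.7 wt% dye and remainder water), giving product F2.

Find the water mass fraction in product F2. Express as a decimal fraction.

Overall, product flow = 3843.8 kg/s.
water in = 1601×0.350 + 1766×0.889 + 476.8×0.803 = 2513.2 kg/s.
water fraction in F2 = 0.654.

0.654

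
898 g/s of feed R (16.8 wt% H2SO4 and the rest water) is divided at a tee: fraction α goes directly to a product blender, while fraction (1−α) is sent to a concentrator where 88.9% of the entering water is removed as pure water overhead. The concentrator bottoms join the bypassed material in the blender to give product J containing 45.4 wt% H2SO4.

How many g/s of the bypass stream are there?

All 898×0.168 = 150.86 g/s of H2SO4 reaches J, so J = 150.86/0.454 = 332.3 g/s and vapour = 565.7 g/s.
The evaporator receives (1−α)·898 of feed at 0.832 water and removes 0.889 of that water:
0.889×0.832×(1−α)×898 = 565.7
(1−α) = 565.7/664.2 = 0.8517;  α = 0.1483.
Bypass flow = 0.1483×898 = 133.18 g/s.

133.2 g/s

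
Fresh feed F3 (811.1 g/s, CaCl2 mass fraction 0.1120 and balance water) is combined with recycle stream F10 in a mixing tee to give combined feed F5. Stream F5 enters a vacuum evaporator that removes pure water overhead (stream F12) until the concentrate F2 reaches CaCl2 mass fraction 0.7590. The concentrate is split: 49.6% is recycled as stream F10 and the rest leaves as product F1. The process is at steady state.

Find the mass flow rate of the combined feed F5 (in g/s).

928.9 g/s

Overall CaCl2 balance (none leaves overhead): CaCl2 in fresh feed = CaCl2 in product, i.e. 811.1×0.112 = (1−0.496)·F2·0.759.
F2 = 90.843/(0.759×0.504) = 237.48 g/s.
Recycle F10 = 0.496×237.48 = 117.79 g/s.
Combined feed F5 = 811.1 + 117.79 = 928.89 g/s.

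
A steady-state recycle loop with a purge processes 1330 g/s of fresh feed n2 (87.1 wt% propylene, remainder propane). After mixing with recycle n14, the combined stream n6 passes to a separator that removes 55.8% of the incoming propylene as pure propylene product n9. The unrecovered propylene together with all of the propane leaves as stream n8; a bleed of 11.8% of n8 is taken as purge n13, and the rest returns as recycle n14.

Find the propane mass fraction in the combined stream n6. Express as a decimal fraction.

propane enters only via n2 and leaves only via the purge: 1330×0.129 = 0.118×(propane in n8), and the separator passes all propane, so propane in n6 = propane in n8 = 1454 g/s.
propylene in n6: m_A = 1330×0.871 + (1−0.118)·(1−0.558)·m_A, so m_A = 1158.4/0.6102 = 1898.6 g/s.
n6 = 1898.6 + 1454 = 3352.6 g/s.
propane fraction in n6 = 1454/3352.6 = 0.434.

0.434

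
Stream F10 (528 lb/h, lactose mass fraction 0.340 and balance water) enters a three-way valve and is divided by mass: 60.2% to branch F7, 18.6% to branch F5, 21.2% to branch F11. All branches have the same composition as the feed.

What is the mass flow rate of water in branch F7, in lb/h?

209.8 lb/h

Branch F7 total = 0.602×528 = 317.86 lb/h.
water in F7 = 0.660×317.86 = 209.78 lb/h.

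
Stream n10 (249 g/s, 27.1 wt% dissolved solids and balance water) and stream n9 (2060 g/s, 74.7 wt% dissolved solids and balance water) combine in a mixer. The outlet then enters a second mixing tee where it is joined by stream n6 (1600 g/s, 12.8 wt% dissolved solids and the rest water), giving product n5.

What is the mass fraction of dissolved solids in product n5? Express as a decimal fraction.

Overall, product flow = 3909 g/s.
dissolved solids in = 249×0.271 + 2060×0.747 + 1600×0.128 = 1811.1 g/s.
dissolved solids fraction in n5 = 0.463.

0.463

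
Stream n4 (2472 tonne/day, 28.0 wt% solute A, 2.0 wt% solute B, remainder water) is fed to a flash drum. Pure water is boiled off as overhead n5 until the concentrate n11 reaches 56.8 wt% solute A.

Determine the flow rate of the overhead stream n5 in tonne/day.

1253 tonne/day

solute A is conserved: 2472×0.280 = 692.16 tonne/day all reports to the concentrate.
Concentrate = 692.16/(target fraction) = 1218.6 tonne/day.
Overhead = 2472 − 1218.6 = 1253.4 tonne/day.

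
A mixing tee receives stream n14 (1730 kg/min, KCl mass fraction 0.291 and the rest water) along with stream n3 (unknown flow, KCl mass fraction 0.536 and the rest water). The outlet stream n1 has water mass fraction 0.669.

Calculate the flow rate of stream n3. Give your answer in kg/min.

Let n3 be the unknown flow. Total out = 1730 + n3.
water balance: 1226.6 + 0.464·n3 = 0.669·(1730 + n3)
(0.464 − 0.669)·n3 = 0.669×1730 − 1226.6 = -69.2
n3 = -69.2 / -0.205 = 337.56 kg/min

337.6 kg/min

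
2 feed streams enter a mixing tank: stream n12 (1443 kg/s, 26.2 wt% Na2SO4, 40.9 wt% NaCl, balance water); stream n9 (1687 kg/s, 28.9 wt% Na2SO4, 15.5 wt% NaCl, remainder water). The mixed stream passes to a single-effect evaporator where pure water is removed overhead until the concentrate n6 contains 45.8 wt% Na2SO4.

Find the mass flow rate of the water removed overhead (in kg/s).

Na2SO4 entering = 1443×0.262 + 1687×0.289 = 865.61 kg/s.
All Na2SO4 reports to n6, so n6 = 865.61/0.458 = 1890 kg/s.
Total feed = 3130 kg/s; overhead = 3130 − 1890 = 1240 kg/s.

1240 kg/s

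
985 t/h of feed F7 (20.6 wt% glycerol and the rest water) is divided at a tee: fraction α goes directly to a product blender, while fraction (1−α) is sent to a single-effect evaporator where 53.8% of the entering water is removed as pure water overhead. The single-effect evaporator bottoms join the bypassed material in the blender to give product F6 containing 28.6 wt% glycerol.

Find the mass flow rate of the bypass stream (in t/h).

All 985×0.206 = 202.91 t/h of glycerol reaches F6, so F6 = 202.91/0.286 = 709.48 t/h and vapour = 275.52 t/h.
The evaporator receives (1−α)·985 of feed at 0.794 water and removes 0.538 of that water:
0.538×0.794×(1−α)×985 = 275.52
(1−α) = 275.52/420.76 = 0.6548;  α = 0.3452.
Bypass flow = 0.3452×985 = 340 t/h.

340 t/h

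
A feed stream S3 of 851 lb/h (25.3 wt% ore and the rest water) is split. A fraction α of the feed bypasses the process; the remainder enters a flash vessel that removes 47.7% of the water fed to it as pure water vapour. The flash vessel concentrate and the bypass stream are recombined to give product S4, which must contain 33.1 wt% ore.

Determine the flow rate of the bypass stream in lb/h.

288.2 lb/h

All 851×0.253 = 215.3 lb/h of ore reaches S4, so S4 = 215.3/0.331 = 650.46 lb/h and vapour = 200.54 lb/h.
The evaporator receives (1−α)·851 of feed at 0.747 water and removes 0.477 of that water:
0.477×0.747×(1−α)×851 = 200.54
(1−α) = 200.54/303.23 = 0.6613;  α = 0.3387.
Bypass flow = 0.3387×851 = 288.2 lb/h.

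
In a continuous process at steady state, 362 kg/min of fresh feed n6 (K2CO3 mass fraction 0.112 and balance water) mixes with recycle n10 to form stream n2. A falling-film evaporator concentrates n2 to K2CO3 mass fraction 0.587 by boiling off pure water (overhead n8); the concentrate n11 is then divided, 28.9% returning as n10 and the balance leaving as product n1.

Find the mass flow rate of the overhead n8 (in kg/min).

Overall K2CO3 balance (none leaves overhead): K2CO3 in fresh feed = K2CO3 in product, i.e. 362×0.112 = (1−0.289)·n11·0.587.
n11 = 40.544/(0.587×0.711) = 97.145 kg/min.
Recycle n10 = 0.289×97.145 = 28.075 kg/min.
Combined feed n2 = 362 + 28.075 = 390.07 kg/min.
Overhead n8 = n2 − n11 = 390.07 − 97.145 = 292.93 kg/min.

292.9 kg/min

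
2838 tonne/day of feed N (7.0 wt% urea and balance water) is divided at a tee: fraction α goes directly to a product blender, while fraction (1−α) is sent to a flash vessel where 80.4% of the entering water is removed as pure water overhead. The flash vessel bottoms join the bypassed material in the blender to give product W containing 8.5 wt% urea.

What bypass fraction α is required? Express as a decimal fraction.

All 2838×0.070 = 198.66 tonne/day of urea reaches W, so W = 198.66/0.085 = 2337.2 tonne/day and vapour = 500.82 tonne/day.
The evaporator receives (1−α)·2838 of feed at 0.930 water and removes 0.804 of that water:
0.804×0.930×(1−α)×2838 = 500.82
(1−α) = 500.82/2122 = 0.2360;  α = 0.7640.

0.764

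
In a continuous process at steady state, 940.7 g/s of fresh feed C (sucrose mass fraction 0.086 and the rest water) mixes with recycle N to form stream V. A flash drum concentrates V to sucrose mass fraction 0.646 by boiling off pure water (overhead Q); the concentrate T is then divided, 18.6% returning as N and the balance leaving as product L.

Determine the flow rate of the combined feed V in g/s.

Overall sucrose balance (none leaves overhead): sucrose in fresh feed = sucrose in product, i.e. 940.7×0.086 = (1−0.186)·T·0.646.
T = 80.9/(0.646×0.814) = 153.85 g/s.
Recycle N = 0.186×153.85 = 28.616 g/s.
Combined feed V = 940.7 + 28.616 = 969.32 g/s.

969.3 g/s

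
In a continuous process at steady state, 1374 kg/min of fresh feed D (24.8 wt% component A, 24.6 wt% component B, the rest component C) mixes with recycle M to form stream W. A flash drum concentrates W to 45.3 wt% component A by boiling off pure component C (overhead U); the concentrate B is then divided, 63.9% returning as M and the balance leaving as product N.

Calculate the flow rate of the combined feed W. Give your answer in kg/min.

2705 kg/min

Overall component A balance (none leaves overhead): component A in fresh feed = component A in product, i.e. 1374×0.248 = (1−0.639)·B·0.453.
B = 340.75/(0.453×0.361) = 2083.7 kg/min.
Recycle M = 0.639×2083.7 = 1331.5 kg/min.
Combined feed W = 1374 + 1331.5 = 2705.5 kg/min.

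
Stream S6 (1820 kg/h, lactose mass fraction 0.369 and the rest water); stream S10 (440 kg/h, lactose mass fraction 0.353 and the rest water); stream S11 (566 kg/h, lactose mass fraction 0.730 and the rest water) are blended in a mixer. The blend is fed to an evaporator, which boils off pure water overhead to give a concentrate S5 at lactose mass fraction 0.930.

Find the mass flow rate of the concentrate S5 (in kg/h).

1333 kg/h

lactose entering = 1820×0.369 + 440×0.353 + 566×0.730 = 1240.1 kg/h.
All lactose reports to S5, so S5 = 1240.1/0.930 = 1333.4 kg/h.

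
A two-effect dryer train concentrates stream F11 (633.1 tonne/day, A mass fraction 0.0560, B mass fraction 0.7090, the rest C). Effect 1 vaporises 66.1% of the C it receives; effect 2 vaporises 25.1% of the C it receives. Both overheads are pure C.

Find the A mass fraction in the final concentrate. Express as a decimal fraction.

C in feed = 633.1×0.235 = 148.78 tonne/day.
After stage 1: C left = (1−0.661)×148.78 = 50.436; stream total = 534.76 tonne/day.
After stage 2: C left = (1−0.251)×50.436 = 37.776; final concentrate = 522.1 tonne/day.
A fraction = 35.454/522.1 = 0.0679.

0.0679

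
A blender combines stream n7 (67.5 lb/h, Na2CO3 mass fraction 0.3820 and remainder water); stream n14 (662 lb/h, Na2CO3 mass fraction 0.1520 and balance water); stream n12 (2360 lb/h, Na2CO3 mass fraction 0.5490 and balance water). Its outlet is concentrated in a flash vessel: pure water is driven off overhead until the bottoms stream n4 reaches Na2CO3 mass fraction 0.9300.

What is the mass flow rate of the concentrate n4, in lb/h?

Na2CO3 entering = 67.5×0.382 + 662×0.152 + 2360×0.549 = 1422 lb/h.
All Na2CO3 reports to n4, so n4 = 1422/0.930 = 1529.1 lb/h.

1529 lb/h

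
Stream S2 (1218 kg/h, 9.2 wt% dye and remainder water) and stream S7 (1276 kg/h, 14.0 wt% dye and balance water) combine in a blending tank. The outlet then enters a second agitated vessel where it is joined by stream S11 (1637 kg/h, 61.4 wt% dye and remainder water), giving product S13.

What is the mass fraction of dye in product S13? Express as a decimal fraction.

Overall, product flow = 4131 kg/h.
dye in = 1218×0.092 + 1276×0.140 + 1637×0.614 = 1295.8 kg/h.
dye fraction in S13 = 0.3137.

0.3137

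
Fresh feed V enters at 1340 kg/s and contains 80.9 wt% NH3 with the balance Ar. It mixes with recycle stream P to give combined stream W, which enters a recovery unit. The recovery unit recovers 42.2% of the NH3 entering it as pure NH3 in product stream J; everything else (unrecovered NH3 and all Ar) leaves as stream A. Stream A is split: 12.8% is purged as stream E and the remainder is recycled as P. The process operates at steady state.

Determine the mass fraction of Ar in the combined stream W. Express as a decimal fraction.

0.478

Ar enters only via V and leaves only via the purge: 1340×0.191 = 0.128×(Ar in A), and the recovery unit passes all Ar, so Ar in W = Ar in A = 1999.5 kg/s.
NH3 in W: m_A = 1340×0.809 + (1−0.128)·(1−0.422)·m_A, so m_A = 1084.1/0.4960 = 2185.7 kg/s.
W = 2185.7 + 1999.5 = 4185.2 kg/s.
Ar fraction in W = 1999.5/4185.2 = 0.478.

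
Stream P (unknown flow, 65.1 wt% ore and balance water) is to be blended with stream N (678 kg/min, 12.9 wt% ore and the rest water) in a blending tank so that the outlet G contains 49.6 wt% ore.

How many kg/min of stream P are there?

1605 kg/min

Let P be the unknown flow. Total out = 678 + P.
ore balance: 87.462 + 0.651·P = 0.496·(678 + P)
(0.651 − 0.496)·P = 0.496×678 − 87.462 = 248.83
P = 248.83 / 0.155 = 1605.3 kg/min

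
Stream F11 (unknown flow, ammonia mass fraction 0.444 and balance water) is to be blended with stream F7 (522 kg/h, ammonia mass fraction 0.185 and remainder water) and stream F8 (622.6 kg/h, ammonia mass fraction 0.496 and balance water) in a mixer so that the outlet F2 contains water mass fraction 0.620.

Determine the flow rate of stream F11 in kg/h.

462 kg/h

Let F11 be the unknown flow. Total out = 1144.6 + F11.
water balance: 739.22 + 0.556·F11 = 0.620·(1144.6 + F11)
(0.556 − 0.620)·F11 = 0.620×1144.6 − 739.22 = -29.568
F11 = -29.568 / -0.064 = 462.01 kg/h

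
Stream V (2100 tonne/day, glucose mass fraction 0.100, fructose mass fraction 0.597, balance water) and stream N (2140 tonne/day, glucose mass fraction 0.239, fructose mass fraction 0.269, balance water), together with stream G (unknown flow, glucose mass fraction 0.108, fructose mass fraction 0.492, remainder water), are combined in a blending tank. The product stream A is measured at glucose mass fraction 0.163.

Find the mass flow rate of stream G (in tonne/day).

Let G be the unknown flow. Total out = 4240 + G.
glucose balance: 721.46 + 0.108·G = 0.163·(4240 + G)
(0.108 − 0.163)·G = 0.163×4240 − 721.46 = -30.34
G = -30.34 / -0.055 = 551.64 tonne/day

551.6 tonne/day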